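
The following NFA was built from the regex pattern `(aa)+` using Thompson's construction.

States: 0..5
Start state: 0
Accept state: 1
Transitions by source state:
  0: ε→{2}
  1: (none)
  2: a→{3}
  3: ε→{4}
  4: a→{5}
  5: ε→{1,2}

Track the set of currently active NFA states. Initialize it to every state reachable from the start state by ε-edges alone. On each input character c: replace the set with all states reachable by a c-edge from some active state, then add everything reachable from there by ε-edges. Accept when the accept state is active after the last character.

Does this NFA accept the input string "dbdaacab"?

Answer: REJECT

Derivation:
start: ε-closure({0}) = {0,2}
'd' @ 1: {}  — dead — no transitions
rest 'bdaacab' ignored (set empty)
after full input: {}  (accept=1 not in)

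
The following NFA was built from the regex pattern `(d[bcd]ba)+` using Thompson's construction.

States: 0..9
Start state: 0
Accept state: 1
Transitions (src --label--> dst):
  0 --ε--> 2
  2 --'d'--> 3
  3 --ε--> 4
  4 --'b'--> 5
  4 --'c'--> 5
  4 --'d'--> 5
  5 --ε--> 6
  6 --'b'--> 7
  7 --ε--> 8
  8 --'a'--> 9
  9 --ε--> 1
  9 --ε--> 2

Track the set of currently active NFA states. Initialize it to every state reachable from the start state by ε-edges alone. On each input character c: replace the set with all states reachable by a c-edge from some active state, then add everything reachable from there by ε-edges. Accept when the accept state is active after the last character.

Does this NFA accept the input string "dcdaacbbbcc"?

Answer: REJECT

Derivation:
S₀ = ε-closure({0}) = {0,2}
'd' @ 1: {3,4}
'c' @ 2: {5,6}
'd' @ 3: {}  — state set empty
rest 'aacbbbcc' ignored (set empty)
final: {}; accept 1 not in set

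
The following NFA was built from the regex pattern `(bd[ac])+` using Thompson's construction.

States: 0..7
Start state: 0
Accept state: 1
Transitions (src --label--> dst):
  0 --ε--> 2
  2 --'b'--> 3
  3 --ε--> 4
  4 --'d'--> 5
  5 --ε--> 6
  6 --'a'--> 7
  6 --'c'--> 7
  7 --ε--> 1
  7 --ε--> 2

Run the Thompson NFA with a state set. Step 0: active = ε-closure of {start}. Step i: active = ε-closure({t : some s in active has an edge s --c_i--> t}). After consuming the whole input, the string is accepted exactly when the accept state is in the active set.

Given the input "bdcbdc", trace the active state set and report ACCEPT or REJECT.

Answer: ACCEPT

Trace:
initial (ε-close {0}): {0,2}
'b' @ 1: {3,4}
'd' @ 2: {5,6}
'c' @ 3: {1,2,7}  [accepting]
'b' @ 4: {3,4}
'd' @ 5: {5,6}
'c' @ 6: {1,2,7}  [accepting]
end set {1,2,7} — state 1 in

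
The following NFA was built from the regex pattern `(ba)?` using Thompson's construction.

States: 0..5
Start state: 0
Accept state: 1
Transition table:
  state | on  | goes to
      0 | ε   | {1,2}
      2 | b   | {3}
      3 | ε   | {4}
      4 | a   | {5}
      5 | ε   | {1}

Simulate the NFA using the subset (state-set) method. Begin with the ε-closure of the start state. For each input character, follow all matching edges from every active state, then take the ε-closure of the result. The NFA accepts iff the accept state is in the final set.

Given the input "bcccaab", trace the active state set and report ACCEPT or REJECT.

S₀ = ε-closure({0}) = {0,1,2}
'b' @ 1: {3,4}
'c' @ 2: {}  — state set empty
rest 'ccaab' ignored (set empty)
final: {}; accept 1 not in set

Answer: REJECT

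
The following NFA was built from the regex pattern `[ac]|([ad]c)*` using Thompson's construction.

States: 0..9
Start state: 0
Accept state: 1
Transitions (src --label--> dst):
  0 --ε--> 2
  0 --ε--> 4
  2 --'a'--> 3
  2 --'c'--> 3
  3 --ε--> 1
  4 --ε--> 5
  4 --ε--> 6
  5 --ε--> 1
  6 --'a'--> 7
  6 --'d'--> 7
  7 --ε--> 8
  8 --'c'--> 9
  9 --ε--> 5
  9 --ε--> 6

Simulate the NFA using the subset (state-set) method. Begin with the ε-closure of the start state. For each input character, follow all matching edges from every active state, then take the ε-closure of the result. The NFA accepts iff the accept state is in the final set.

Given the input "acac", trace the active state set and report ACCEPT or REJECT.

start: ε-closure({0}) = {0,1,2,4,5,6}
'a' @ 1: {1,3,7,8}  ✓accept
'c' @ 2: {1,5,6,9}  ✓accept
'a' @ 3: {7,8}
'c' @ 4: {1,5,6,9}  ✓accept
final: {1,5,6,9}; accept 1 in set

Answer: ACCEPT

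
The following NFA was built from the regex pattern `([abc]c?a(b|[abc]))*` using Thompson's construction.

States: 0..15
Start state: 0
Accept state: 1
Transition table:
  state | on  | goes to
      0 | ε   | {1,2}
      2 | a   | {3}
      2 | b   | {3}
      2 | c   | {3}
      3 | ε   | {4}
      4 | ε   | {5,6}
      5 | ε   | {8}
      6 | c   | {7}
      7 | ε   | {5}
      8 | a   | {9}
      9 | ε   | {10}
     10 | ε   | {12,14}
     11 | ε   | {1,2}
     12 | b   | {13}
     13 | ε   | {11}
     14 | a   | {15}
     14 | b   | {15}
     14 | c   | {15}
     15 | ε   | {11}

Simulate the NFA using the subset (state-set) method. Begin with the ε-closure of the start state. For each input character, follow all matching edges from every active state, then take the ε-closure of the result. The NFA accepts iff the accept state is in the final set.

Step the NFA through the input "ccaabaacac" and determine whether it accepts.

Answer: ACCEPT

Derivation:
S₀ = ε-closure({0}) = {0,1,2}
'c' @ 1: {3,4,5,6,8}
'c' @ 2: {5,7,8}
'a' @ 3: {9,10,12,14}
'a' @ 4: {1,2,11,15}  [accepting]
'b' @ 5: {3,4,5,6,8}
'a' @ 6: {9,10,12,14}
'a' @ 7: {1,2,11,15}  [accepting]
'c' @ 8: {3,4,5,6,8}
'a' @ 9: {9,10,12,14}
'c' @ 10: {1,2,11,15}  [accepting]
after full input: {1,2,11,15}  (accept=1 in)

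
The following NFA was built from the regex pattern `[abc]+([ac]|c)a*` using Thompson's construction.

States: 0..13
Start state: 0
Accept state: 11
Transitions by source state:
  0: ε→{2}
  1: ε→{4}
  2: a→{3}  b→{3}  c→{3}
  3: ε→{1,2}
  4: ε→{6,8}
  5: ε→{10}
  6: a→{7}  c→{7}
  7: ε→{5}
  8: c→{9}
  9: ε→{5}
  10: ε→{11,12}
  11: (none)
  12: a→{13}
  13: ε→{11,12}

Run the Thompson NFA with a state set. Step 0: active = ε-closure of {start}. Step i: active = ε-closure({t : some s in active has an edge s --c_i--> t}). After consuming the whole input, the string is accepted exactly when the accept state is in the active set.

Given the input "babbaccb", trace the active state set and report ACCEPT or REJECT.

Answer: REJECT

Steps:
start: ε-closure({0}) = {0,2}
'b' @ 1: {1,2,3,4,6,8}
'a' @ 2: {1,2,3,4,5,6,7,8,10,11,12}  ✓accept
'b' @ 3: {1,2,3,4,6,8}
'b' @ 4: {1,2,3,4,6,8}
'a' @ 5: {1,2,3,4,5,6,7,8,10,11,12}  ✓accept
'c' @ 6: {1,2,3,4,5,6,7,8,9,10,11,12}  ✓accept
'c' @ 7: {1,2,3,4,5,6,7,8,9,10,11,12}  ✓accept
'b' @ 8: {1,2,3,4,6,8}
after full input: {1,2,3,4,6,8}  (accept=11 not in)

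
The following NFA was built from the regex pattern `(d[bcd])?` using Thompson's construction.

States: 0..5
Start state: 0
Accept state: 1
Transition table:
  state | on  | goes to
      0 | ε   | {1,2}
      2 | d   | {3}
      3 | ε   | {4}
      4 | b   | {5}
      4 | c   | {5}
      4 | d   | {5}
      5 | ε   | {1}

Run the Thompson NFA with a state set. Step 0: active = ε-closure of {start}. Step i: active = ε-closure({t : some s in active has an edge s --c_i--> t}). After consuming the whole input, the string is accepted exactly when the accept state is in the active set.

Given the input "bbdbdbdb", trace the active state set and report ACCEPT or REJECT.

S₀ = ε-closure({0}) = {0,1,2}
'b' @ 1: {}  — dead — no transitions
rest 'bdbdbdb' ignored (set empty)
final: {}; accept 1 not in set

Answer: REJECT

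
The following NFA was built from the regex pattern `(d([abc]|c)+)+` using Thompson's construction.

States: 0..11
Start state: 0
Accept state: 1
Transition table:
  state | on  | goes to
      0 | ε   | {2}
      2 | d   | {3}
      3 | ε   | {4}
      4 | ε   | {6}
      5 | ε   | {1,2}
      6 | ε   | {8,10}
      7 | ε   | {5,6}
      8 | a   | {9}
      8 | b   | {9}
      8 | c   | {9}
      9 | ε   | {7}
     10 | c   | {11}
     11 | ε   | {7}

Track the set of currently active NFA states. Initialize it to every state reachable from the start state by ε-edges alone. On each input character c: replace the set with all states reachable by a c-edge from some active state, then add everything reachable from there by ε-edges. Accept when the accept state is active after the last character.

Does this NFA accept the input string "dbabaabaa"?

start: ε-closure({0}) = {0,2}
'd' @ 1: {3,4,6,8,10}
'b' @ 2: {1,2,5,6,7,8,9,10}  ✓accept
'a' @ 3: {1,2,5,6,7,8,9,10}  ✓accept
'b' @ 4: {1,2,5,6,7,8,9,10}  ✓accept
'a' @ 5: {1,2,5,6,7,8,9,10}  ✓accept
'a' @ 6: {1,2,5,6,7,8,9,10}  ✓accept
'b' @ 7: {1,2,5,6,7,8,9,10}  ✓accept
'a' @ 8: {1,2,5,6,7,8,9,10}  ✓accept
'a' @ 9: {1,2,5,6,7,8,9,10}  ✓accept
end set {1,2,5,6,7,8,9,10} — state 1 in

Answer: ACCEPT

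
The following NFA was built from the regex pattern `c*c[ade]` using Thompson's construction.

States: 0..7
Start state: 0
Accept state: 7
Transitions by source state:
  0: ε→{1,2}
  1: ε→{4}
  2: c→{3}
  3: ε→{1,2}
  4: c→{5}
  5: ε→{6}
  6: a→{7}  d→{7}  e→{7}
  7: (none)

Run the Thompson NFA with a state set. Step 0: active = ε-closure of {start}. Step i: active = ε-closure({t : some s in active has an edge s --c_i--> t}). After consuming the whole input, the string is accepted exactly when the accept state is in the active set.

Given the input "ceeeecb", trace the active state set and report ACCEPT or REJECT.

Answer: REJECT

Derivation:
start: ε-closure({0}) = {0,1,2,4}
'c' @ 1: {1,2,3,4,5,6}
'e' @ 2: {7}  [accepting]
'e' @ 3: {}  — state set empty
rest 'eecb' ignored (set empty)
final: {}; accept 7 not in set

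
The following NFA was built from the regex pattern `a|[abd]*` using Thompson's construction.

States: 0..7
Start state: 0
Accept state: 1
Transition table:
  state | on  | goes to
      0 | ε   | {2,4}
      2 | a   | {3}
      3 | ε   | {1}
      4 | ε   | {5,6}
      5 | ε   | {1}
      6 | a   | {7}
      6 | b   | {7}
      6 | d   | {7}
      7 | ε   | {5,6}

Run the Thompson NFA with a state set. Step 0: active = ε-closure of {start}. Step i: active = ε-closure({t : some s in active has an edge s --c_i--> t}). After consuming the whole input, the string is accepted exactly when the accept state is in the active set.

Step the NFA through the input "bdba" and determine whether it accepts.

Answer: ACCEPT

Trace:
start: ε-closure({0}) = {0,1,2,4,5,6}
'b' @ 1: {1,5,6,7}  (accept∈set)
'd' @ 2: {1,5,6,7}  (accept∈set)
'b' @ 3: {1,5,6,7}  (accept∈set)
'a' @ 4: {1,5,6,7}  (accept∈set)
final: {1,5,6,7}; accept 1 in set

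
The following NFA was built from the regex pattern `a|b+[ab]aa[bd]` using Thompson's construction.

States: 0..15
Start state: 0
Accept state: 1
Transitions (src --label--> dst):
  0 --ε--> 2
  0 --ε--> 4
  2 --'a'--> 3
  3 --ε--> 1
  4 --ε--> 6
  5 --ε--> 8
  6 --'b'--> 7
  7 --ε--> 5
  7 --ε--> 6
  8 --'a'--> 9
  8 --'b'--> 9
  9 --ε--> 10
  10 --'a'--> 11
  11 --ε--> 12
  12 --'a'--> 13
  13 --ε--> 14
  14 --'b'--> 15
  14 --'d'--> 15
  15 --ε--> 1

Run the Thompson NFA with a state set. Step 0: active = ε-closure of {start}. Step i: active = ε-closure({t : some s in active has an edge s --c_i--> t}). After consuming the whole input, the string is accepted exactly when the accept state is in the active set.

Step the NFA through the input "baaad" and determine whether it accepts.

Answer: ACCEPT

Trace:
S₀ = ε-closure({0}) = {0,2,4,6}
'b' @ 1: {5,6,7,8}
'a' @ 2: {9,10}
'a' @ 3: {11,12}
'a' @ 4: {13,14}
'd' @ 5: {1,15}  [accepting]
end set {1,15} — state 1 in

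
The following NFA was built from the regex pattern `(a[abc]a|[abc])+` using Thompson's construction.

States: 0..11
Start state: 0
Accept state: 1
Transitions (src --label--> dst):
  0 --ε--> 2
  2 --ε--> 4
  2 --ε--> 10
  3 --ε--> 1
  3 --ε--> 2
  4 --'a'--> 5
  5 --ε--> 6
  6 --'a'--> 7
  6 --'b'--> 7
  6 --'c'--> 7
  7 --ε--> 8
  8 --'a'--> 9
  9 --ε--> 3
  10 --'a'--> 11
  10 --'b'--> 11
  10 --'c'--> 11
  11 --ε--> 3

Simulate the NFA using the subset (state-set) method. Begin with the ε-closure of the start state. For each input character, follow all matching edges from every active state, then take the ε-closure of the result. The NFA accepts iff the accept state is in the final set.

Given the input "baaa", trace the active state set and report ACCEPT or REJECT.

Answer: ACCEPT

Derivation:
initial (ε-close {0}): {0,2,4,10}
'b' @ 1: {1,2,3,4,10,11}  ✓accept
'a' @ 2: {1,2,3,4,5,6,10,11}  ✓accept
'a' @ 3: {1,2,3,4,5,6,7,8,10,11}  ✓accept
'a' @ 4: {1,2,3,4,5,6,7,8,9,10,11}  ✓accept
end set {1,2,3,4,5,6,7,8,9,10,11} — state 1 in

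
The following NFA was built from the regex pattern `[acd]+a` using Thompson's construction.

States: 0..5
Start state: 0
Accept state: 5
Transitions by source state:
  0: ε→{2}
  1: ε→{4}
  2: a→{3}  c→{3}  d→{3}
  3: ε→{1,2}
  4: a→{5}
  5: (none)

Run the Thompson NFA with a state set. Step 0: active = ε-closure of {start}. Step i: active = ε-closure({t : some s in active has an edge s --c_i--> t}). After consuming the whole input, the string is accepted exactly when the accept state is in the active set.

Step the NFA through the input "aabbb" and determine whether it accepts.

Answer: REJECT

Derivation:
initial (ε-close {0}): {0,2}
'a' @ 1: {1,2,3,4}
'a' @ 2: {1,2,3,4,5}  (accept∈set)
'b' @ 3: {}  — state set empty
rest 'bb' ignored (set empty)
end set {} — state 5 not in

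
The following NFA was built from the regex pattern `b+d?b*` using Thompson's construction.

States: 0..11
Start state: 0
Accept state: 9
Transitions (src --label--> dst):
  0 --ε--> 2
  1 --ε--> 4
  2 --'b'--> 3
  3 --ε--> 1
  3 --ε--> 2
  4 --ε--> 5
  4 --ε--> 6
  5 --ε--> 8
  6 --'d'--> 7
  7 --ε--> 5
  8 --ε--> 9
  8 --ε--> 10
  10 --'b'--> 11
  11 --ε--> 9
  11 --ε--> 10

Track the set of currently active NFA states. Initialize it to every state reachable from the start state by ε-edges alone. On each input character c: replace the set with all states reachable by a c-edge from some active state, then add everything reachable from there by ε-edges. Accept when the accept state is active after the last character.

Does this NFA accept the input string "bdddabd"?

initial (ε-close {0}): {0,2}
'b' @ 1: {1,2,3,4,5,6,8,9,10}  (accept∈set)
'd' @ 2: {5,7,8,9,10}  (accept∈set)
'd' @ 3: {}  — dead — no transitions
rest 'dabd' ignored (set empty)
final: {}; accept 9 not in set

Answer: REJECT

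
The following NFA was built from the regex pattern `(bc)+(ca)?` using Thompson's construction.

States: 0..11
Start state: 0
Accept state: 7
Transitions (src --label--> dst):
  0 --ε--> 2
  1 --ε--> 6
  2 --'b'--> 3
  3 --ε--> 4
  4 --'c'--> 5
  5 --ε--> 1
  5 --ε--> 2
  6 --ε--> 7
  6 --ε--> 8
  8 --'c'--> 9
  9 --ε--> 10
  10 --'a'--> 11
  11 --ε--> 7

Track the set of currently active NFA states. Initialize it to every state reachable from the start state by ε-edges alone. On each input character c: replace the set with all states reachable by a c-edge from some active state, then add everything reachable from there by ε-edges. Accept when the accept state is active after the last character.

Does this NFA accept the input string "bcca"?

Answer: ACCEPT

Derivation:
initial (ε-close {0}): {0,2}
'b' @ 1: {3,4}
'c' @ 2: {1,2,5,6,7,8}  [accepting]
'c' @ 3: {9,10}
'a' @ 4: {7,11}  [accepting]
end set {7,11} — state 7 in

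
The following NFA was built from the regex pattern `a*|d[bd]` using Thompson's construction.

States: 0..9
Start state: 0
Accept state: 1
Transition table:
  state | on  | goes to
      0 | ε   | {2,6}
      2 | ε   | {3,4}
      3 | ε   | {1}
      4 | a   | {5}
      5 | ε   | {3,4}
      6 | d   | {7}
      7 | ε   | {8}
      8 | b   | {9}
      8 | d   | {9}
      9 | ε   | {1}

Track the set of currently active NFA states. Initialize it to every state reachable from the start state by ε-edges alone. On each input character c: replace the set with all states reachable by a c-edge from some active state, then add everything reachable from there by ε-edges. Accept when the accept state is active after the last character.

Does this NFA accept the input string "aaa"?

Answer: ACCEPT

Steps:
S₀ = ε-closure({0}) = {0,1,2,3,4,6}
'a' @ 1: {1,3,4,5}  (accept∈set)
'a' @ 2: {1,3,4,5}  (accept∈set)
'a' @ 3: {1,3,4,5}  (accept∈set)
end set {1,3,4,5} — state 1 in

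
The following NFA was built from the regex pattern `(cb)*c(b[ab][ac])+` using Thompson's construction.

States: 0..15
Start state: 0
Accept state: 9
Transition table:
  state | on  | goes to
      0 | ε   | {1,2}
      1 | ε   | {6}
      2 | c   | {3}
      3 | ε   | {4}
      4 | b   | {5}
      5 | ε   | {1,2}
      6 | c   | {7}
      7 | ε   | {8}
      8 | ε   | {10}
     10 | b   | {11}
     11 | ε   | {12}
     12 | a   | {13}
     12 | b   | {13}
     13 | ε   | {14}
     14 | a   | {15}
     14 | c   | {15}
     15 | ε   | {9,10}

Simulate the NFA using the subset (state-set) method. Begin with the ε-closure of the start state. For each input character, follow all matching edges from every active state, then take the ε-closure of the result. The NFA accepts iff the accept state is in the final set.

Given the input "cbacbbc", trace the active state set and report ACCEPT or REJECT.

start: ε-closure({0}) = {0,1,2,6}
'c' @ 1: {3,4,7,8,10}
'b' @ 2: {1,2,5,6,11,12}
'a' @ 3: {13,14}
'c' @ 4: {9,10,15}  [accepting]
'b' @ 5: {11,12}
'b' @ 6: {13,14}
'c' @ 7: {9,10,15}  [accepting]
final: {9,10,15}; accept 9 in set

Answer: ACCEPT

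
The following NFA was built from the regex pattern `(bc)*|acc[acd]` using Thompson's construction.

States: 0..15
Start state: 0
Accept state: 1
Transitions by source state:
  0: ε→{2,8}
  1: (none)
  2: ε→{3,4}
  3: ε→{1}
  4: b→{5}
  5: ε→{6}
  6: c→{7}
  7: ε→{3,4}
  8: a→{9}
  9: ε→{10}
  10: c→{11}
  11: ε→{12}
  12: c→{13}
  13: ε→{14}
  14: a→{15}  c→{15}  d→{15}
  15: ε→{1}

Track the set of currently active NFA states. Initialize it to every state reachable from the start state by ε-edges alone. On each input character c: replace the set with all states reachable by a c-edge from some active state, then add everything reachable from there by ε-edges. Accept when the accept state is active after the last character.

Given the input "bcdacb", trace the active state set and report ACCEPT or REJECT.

Answer: REJECT

Steps:
S₀ = ε-closure({0}) = {0,1,2,3,4,8}
'b' @ 1: {5,6}
'c' @ 2: {1,3,4,7}  [accepting]
'd' @ 3: {}  — no active states
rest 'acb' ignored (set empty)
end set {} — state 1 not in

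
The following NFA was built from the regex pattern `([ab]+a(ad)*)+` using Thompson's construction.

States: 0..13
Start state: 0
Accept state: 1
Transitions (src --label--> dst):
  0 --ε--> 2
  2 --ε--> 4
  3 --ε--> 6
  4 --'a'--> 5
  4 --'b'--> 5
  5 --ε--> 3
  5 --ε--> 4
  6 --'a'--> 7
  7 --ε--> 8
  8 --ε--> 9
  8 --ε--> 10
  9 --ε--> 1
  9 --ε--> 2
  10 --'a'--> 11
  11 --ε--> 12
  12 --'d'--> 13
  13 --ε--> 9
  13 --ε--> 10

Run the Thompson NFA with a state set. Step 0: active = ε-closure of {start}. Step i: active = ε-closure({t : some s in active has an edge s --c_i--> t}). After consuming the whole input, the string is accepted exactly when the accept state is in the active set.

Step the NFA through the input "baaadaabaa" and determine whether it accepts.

S₀ = ε-closure({0}) = {0,2,4}
'b' @ 1: {3,4,5,6}
'a' @ 2: {1,2,3,4,5,6,7,8,9,10}  [accepting]
'a' @ 3: {1,2,3,4,5,6,7,8,9,10,11,12}  [accepting]
'a' @ 4: {1,2,3,4,5,6,7,8,9,10,11,12}  [accepting]
'd' @ 5: {1,2,4,9,10,13}  [accepting]
'a' @ 6: {3,4,5,6,11,12}
'a' @ 7: {1,2,3,4,5,6,7,8,9,10}  [accepting]
'b' @ 8: {3,4,5,6}
'a' @ 9: {1,2,3,4,5,6,7,8,9,10}  [accepting]
'a' @ 10: {1,2,3,4,5,6,7,8,9,10,11,12}  [accepting]
end set {1,2,3,4,5,6,7,8,9,10,11,12} — state 1 in

Answer: ACCEPT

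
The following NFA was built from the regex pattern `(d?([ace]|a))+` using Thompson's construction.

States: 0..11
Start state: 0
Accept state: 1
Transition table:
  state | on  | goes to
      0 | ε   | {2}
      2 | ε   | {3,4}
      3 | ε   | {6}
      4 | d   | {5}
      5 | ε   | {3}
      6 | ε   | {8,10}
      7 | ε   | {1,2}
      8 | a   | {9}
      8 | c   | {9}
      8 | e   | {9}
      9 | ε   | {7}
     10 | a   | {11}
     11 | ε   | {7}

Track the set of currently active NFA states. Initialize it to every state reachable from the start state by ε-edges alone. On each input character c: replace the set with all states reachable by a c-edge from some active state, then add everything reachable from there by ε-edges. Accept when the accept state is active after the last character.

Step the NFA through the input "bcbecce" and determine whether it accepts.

S₀ = ε-closure({0}) = {0,2,3,4,6,8,10}
'b' @ 1: {}  — dead — no transitions
rest 'cbecce' ignored (set empty)
end set {} — state 1 not in

Answer: REJECT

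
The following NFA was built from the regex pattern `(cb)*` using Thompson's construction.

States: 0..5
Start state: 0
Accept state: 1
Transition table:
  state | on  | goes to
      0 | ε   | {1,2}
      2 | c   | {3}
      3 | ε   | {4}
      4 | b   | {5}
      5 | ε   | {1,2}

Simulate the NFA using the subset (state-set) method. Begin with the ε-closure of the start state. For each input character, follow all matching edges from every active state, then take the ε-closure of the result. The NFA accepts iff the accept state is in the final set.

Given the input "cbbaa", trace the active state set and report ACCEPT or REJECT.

Answer: REJECT

Trace:
initial (ε-close {0}): {0,1,2}
'c' @ 1: {3,4}
'b' @ 2: {1,2,5}  [accepting]
'b' @ 3: {}  — dead — no transitions
rest 'aa' ignored (set empty)
end set {} — state 1 not in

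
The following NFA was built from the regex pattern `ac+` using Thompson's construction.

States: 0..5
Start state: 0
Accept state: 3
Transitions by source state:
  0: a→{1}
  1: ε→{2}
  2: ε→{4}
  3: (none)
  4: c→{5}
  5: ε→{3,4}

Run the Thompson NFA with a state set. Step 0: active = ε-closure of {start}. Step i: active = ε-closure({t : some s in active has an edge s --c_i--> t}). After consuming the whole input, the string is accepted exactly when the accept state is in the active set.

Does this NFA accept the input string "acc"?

Answer: ACCEPT

Trace:
S₀ = ε-closure({0}) = {0}
'a' @ 1: {1,2,4}
'c' @ 2: {3,4,5}  ✓accept
'c' @ 3: {3,4,5}  ✓accept
final: {3,4,5}; accept 3 in set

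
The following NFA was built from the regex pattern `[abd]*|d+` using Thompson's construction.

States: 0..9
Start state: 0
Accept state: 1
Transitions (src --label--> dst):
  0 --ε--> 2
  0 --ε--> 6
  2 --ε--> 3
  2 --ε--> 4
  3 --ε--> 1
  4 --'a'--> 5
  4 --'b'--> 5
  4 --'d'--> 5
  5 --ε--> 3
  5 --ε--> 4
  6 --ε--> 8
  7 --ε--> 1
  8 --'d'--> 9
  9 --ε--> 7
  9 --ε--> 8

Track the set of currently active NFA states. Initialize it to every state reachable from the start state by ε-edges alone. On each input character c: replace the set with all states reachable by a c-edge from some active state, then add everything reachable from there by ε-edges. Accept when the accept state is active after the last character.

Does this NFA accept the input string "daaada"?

Answer: ACCEPT

Derivation:
start: ε-closure({0}) = {0,1,2,3,4,6,8}
'd' @ 1: {1,3,4,5,7,8,9}  ✓accept
'a' @ 2: {1,3,4,5}  ✓accept
'a' @ 3: {1,3,4,5}  ✓accept
'a' @ 4: {1,3,4,5}  ✓accept
'd' @ 5: {1,3,4,5}  ✓accept
'a' @ 6: {1,3,4,5}  ✓accept
after full input: {1,3,4,5}  (accept=1 in)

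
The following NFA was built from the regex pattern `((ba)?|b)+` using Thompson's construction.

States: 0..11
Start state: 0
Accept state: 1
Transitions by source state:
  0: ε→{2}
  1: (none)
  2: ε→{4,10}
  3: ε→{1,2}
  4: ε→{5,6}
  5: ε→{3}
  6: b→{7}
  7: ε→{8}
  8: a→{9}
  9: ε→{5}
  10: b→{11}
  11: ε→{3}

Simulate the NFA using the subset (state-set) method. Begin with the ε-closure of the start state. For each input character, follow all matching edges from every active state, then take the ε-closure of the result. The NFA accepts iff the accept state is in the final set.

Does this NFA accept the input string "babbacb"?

Answer: REJECT

Steps:
initial (ε-close {0}): {0,1,2,3,4,5,6,10}
'b' @ 1: {1,2,3,4,5,6,7,8,10,11}  (accept∈set)
'a' @ 2: {1,2,3,4,5,6,9,10}  (accept∈set)
'b' @ 3: {1,2,3,4,5,6,7,8,10,11}  (accept∈set)
'b' @ 4: {1,2,3,4,5,6,7,8,10,11}  (accept∈set)
'a' @ 5: {1,2,3,4,5,6,9,10}  (accept∈set)
'c' @ 6: {}  — dead — no transitions
rest 'b' ignored (set empty)
end set {} — state 1 not in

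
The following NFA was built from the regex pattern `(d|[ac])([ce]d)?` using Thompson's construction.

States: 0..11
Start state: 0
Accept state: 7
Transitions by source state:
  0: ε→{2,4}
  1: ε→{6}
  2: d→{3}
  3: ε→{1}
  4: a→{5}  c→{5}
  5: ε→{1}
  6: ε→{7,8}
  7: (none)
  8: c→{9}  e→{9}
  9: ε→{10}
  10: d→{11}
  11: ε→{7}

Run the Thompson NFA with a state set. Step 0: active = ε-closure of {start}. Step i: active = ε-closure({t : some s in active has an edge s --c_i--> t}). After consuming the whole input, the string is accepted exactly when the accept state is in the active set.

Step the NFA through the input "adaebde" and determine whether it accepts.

initial (ε-close {0}): {0,2,4}
'a' @ 1: {1,5,6,7,8}  [accepting]
'd' @ 2: {}  — state set empty
rest 'aebde' ignored (set empty)
final: {}; accept 7 not in set

Answer: REJECT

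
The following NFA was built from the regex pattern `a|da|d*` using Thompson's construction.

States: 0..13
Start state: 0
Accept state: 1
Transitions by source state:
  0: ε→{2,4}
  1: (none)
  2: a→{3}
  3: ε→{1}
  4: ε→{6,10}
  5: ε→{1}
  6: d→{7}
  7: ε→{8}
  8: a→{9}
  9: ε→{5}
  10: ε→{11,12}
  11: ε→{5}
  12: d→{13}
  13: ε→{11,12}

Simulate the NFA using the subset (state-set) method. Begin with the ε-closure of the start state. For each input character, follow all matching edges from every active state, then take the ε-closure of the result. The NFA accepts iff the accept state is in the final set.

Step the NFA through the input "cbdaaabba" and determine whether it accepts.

Answer: REJECT

Steps:
initial (ε-close {0}): {0,1,2,4,5,6,10,11,12}
'c' @ 1: {}  — dead — no transitions
rest 'bdaaabba' ignored (set empty)
end set {} — state 1 not in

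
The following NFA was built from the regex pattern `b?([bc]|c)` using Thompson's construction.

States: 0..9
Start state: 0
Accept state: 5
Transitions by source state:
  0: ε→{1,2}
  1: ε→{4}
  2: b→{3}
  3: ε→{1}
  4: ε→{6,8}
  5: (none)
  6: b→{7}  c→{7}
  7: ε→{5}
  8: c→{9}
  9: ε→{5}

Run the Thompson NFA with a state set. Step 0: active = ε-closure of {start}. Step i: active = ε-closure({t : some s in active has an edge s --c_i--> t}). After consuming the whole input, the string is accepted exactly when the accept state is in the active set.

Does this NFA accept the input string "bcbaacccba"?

Answer: REJECT

Derivation:
start: ε-closure({0}) = {0,1,2,4,6,8}
'b' @ 1: {1,3,4,5,6,7,8}  ✓accept
'c' @ 2: {5,7,9}  ✓accept
'b' @ 3: {}  — dead — no transitions
rest 'aacccba' ignored (set empty)
after full input: {}  (accept=5 not in)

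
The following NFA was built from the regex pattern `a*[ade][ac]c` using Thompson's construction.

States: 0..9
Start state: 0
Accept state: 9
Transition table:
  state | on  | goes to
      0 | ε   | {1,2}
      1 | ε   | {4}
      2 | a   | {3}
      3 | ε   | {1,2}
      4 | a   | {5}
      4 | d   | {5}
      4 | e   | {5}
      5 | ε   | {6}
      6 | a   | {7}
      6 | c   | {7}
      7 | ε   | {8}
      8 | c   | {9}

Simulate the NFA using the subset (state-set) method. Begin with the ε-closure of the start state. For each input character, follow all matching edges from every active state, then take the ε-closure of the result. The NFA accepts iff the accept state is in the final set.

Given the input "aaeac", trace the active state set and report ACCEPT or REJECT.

Answer: ACCEPT

Derivation:
start: ε-closure({0}) = {0,1,2,4}
'a' @ 1: {1,2,3,4,5,6}
'a' @ 2: {1,2,3,4,5,6,7,8}
'e' @ 3: {5,6}
'a' @ 4: {7,8}
'c' @ 5: {9}  [accepting]
final: {9}; accept 9 in set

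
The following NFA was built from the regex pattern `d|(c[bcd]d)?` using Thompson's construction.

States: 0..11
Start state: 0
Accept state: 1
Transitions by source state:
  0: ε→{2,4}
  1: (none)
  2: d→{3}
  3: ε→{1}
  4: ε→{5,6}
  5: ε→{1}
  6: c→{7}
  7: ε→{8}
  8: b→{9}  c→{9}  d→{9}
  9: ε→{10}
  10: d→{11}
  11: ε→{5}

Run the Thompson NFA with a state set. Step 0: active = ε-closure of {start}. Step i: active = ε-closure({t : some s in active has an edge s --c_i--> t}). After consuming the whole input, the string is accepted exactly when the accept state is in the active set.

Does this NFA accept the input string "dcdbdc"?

Answer: REJECT

Derivation:
start: ε-closure({0}) = {0,1,2,4,5,6}
'd' @ 1: {1,3}  ✓accept
'c' @ 2: {}  — no active states
rest 'dbdc' ignored (set empty)
final: {}; accept 1 not in set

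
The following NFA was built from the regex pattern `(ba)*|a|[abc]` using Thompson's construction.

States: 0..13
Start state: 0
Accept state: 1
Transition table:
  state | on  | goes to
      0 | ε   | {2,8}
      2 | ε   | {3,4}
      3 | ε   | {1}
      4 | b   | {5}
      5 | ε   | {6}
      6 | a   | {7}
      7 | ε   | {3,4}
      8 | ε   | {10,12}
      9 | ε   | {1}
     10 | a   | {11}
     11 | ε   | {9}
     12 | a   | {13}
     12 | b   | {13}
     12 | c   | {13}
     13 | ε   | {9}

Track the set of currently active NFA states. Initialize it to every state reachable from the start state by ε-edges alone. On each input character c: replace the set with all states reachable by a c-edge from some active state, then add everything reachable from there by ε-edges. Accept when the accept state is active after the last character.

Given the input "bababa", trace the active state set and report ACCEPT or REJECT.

Answer: ACCEPT

Trace:
S₀ = ε-closure({0}) = {0,1,2,3,4,8,10,12}
'b' @ 1: {1,5,6,9,13}  [accepting]
'a' @ 2: {1,3,4,7}  [accepting]
'b' @ 3: {5,6}
'a' @ 4: {1,3,4,7}  [accepting]
'b' @ 5: {5,6}
'a' @ 6: {1,3,4,7}  [accepting]
end set {1,3,4,7} — state 1 in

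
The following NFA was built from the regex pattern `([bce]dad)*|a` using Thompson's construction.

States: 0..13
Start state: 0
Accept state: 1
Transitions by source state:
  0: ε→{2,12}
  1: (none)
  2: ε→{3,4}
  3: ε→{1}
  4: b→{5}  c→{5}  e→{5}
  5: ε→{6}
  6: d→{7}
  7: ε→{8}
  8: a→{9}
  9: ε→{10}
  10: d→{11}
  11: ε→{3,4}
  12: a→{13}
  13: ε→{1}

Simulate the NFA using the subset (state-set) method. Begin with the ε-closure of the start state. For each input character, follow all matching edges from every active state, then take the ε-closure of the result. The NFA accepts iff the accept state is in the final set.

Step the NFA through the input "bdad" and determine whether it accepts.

initial (ε-close {0}): {0,1,2,3,4,12}
'b' @ 1: {5,6}
'd' @ 2: {7,8}
'a' @ 3: {9,10}
'd' @ 4: {1,3,4,11}  ✓accept
after full input: {1,3,4,11}  (accept=1 in)

Answer: ACCEPT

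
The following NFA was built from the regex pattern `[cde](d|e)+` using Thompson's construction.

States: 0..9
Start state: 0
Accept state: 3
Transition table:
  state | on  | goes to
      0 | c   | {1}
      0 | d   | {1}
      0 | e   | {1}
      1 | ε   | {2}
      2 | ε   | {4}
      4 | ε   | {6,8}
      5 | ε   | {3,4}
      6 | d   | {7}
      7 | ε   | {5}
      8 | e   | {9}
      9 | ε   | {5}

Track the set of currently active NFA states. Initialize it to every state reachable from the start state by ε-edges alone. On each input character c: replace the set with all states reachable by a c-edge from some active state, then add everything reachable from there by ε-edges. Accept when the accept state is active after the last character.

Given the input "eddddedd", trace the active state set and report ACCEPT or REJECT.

initial (ε-close {0}): {0}
'e' @ 1: {1,2,4,6,8}
'd' @ 2: {3,4,5,6,7,8}  ✓accept
'd' @ 3: {3,4,5,6,7,8}  ✓accept
'd' @ 4: {3,4,5,6,7,8}  ✓accept
'd' @ 5: {3,4,5,6,7,8}  ✓accept
'e' @ 6: {3,4,5,6,8,9}  ✓accept
'd' @ 7: {3,4,5,6,7,8}  ✓accept
'd' @ 8: {3,4,5,6,7,8}  ✓accept
final: {3,4,5,6,7,8}; accept 3 in set

Answer: ACCEPT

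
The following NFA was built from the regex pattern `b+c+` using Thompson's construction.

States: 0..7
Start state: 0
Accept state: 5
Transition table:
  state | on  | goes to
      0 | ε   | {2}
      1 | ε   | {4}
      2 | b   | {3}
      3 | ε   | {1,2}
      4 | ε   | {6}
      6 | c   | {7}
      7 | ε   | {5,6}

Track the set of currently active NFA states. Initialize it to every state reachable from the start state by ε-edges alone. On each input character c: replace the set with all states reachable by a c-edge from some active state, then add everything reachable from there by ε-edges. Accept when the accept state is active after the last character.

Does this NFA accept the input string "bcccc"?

initial (ε-close {0}): {0,2}
'b' @ 1: {1,2,3,4,6}
'c' @ 2: {5,6,7}  [accepting]
'c' @ 3: {5,6,7}  [accepting]
'c' @ 4: {5,6,7}  [accepting]
'c' @ 5: {5,6,7}  [accepting]
after full input: {5,6,7}  (accept=5 in)

Answer: ACCEPT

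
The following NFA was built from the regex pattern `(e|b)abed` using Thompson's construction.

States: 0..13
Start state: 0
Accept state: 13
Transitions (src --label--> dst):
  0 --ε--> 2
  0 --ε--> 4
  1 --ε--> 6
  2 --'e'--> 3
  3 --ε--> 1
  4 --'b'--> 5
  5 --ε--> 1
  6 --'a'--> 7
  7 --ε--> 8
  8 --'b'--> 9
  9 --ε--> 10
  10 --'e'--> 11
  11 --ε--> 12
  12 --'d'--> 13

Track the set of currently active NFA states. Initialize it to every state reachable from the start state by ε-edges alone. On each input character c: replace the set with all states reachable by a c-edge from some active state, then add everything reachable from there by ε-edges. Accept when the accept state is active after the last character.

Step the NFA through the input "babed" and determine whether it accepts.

start: ε-closure({0}) = {0,2,4}
'b' @ 1: {1,5,6}
'a' @ 2: {7,8}
'b' @ 3: {9,10}
'e' @ 4: {11,12}
'd' @ 5: {13}  [accepting]
final: {13}; accept 13 in set

Answer: ACCEPT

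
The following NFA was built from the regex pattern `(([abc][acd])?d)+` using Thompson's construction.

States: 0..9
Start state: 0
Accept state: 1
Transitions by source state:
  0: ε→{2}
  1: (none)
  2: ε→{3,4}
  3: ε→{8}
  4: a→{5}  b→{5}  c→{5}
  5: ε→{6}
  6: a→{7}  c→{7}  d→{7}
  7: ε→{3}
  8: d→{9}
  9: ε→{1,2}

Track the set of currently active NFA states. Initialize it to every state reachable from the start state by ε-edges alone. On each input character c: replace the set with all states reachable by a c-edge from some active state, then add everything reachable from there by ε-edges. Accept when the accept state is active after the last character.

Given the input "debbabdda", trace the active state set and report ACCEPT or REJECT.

Answer: REJECT

Derivation:
S₀ = ε-closure({0}) = {0,2,3,4,8}
'd' @ 1: {1,2,3,4,8,9}  ✓accept
'e' @ 2: {}  — dead — no transitions
rest 'bbabdda' ignored (set empty)
end set {} — state 1 not in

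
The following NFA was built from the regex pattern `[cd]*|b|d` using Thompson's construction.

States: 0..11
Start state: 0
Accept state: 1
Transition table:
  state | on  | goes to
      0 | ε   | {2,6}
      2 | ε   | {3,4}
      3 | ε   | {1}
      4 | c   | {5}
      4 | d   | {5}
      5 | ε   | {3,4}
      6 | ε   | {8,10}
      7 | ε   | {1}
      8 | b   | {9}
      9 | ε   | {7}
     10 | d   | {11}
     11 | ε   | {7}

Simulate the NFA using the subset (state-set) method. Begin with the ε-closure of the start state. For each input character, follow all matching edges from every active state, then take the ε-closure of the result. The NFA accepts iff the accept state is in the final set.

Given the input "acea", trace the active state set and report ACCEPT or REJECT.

initial (ε-close {0}): {0,1,2,3,4,6,8,10}
'a' @ 1: {}  — dead — no transitions
rest 'cea' ignored (set empty)
after full input: {}  (accept=1 not in)

Answer: REJECT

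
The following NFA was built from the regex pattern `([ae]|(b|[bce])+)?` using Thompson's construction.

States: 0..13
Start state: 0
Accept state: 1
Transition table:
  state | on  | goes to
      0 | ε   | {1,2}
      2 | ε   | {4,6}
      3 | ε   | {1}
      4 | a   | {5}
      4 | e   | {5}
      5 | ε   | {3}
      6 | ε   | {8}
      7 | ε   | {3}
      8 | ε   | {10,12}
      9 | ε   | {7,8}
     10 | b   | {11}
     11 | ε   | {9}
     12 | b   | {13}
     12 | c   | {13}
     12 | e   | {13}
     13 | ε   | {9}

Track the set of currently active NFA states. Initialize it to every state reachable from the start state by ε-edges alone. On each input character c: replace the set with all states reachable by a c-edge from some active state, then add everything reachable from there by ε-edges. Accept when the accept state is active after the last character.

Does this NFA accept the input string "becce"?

S₀ = ε-closure({0}) = {0,1,2,4,6,8,10,12}
'b' @ 1: {1,3,7,8,9,10,11,12,13}  [accepting]
'e' @ 2: {1,3,7,8,9,10,12,13}  [accepting]
'c' @ 3: {1,3,7,8,9,10,12,13}  [accepting]
'c' @ 4: {1,3,7,8,9,10,12,13}  [accepting]
'e' @ 5: {1,3,7,8,9,10,12,13}  [accepting]
final: {1,3,7,8,9,10,12,13}; accept 1 in set

Answer: ACCEPT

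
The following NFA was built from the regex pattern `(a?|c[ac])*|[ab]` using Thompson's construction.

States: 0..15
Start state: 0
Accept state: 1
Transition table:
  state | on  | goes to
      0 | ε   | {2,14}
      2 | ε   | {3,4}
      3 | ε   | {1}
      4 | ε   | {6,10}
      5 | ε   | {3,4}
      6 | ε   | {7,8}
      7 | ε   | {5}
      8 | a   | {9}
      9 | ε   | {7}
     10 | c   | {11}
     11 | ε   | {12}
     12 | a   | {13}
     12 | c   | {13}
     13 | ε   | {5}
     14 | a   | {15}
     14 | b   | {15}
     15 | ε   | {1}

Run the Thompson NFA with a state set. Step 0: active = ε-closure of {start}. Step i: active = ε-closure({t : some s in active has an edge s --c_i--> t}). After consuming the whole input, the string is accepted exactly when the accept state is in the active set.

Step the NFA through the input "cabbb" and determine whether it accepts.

Answer: REJECT

Steps:
initial (ε-close {0}): {0,1,2,3,4,5,6,7,8,10,14}
'c' @ 1: {11,12}
'a' @ 2: {1,3,4,5,6,7,8,10,13}  ✓accept
'b' @ 3: {}  — state set empty
rest 'bb' ignored (set empty)
after full input: {}  (accept=1 not in)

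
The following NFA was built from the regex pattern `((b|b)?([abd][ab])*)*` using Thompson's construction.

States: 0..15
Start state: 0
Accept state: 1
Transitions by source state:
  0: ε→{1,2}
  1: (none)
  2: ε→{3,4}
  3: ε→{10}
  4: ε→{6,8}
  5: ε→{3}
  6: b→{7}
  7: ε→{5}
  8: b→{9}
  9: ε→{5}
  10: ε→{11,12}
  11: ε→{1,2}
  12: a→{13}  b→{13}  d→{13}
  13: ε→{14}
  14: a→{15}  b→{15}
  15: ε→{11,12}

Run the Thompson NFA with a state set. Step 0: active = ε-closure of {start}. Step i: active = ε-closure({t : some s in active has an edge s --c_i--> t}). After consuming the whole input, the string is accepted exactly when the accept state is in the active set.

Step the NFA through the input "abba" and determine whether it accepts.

Answer: ACCEPT

Derivation:
initial (ε-close {0}): {0,1,2,3,4,6,8,10,11,12}
'a' @ 1: {13,14}
'b' @ 2: {1,2,3,4,6,8,10,11,12,15}  ✓accept
'b' @ 3: {1,2,3,4,5,6,7,8,9,10,11,12,13,14}  ✓accept
'a' @ 4: {1,2,3,4,6,8,10,11,12,13,14,15}  ✓accept
after full input: {1,2,3,4,6,8,10,11,12,13,14,15}  (accept=1 in)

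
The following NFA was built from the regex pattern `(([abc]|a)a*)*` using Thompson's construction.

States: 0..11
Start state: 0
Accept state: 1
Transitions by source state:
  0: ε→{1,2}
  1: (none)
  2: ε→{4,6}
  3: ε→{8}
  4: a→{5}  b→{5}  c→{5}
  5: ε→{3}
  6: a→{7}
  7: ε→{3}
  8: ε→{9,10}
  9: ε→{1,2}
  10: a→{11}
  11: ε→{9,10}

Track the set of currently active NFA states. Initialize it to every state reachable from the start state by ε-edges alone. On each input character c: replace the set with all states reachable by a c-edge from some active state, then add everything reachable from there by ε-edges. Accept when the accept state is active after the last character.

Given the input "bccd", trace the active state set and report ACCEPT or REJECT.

Answer: REJECT

Steps:
S₀ = ε-closure({0}) = {0,1,2,4,6}
'b' @ 1: {1,2,3,4,5,6,8,9,10}  (accept∈set)
'c' @ 2: {1,2,3,4,5,6,8,9,10}  (accept∈set)
'c' @ 3: {1,2,3,4,5,6,8,9,10}  (accept∈set)
'd' @ 4: {}  — dead — no transitions
after full input: {}  (accept=1 not in)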